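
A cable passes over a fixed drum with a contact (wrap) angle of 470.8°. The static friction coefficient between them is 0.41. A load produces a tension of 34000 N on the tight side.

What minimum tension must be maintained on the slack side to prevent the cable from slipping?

Capstan equation at impending slip: T_tight/T_slack = e^{μβ}.
β = 470.8° = 8.217 rad; e^{μβ} = e^{0.41×8.217} = 29.05.
T_slack = T_tight / e^{μβ} = 34000 / 29.05 = 1170 N.

T_min ≈ 1170 N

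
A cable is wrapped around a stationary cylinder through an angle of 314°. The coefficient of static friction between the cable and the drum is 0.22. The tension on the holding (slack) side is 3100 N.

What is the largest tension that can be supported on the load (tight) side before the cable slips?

T_max ≈ 10400 N

At impending slip the capstan equation gives T₂/T₁ = e^{μβ} with β in radians.
β = 314° × π/180 = 5.48 rad.
e^{μβ} = e^{0.22×5.48} = 3.339.
T₂ = T₁ · e^{μβ} = 3100 × 3.339 = 10400 N.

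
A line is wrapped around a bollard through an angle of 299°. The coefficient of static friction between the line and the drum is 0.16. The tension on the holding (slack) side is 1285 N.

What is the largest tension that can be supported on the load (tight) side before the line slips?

T_max ≈ 2960 N

At impending slip the capstan equation gives T₂/T₁ = e^{μβ} with β in radians.
β = 299° × π/180 = 5.219 rad.
e^{μβ} = e^{0.16×5.219} = 2.305.
T₂ = T₁ · e^{μβ} = 1285 × 2.305 = 2960 N.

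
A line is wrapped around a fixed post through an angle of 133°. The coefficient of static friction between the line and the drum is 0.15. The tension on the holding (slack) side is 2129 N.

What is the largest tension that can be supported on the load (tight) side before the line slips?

At impending slip the capstan equation gives T₂/T₁ = e^{μβ} with β in radians.
β = 133° × π/180 = 2.321 rad.
e^{μβ} = e^{0.15×2.321} = 1.417.
T₂ = T₁ · e^{μβ} = 2129 × 1.417 = 3020 N.

T_max ≈ 3020 N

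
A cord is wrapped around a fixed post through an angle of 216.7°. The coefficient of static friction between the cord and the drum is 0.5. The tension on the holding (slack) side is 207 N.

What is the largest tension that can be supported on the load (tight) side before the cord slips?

At impending slip the capstan equation gives T₂/T₁ = e^{μβ} with β in radians.
β = 216.7° × π/180 = 3.782 rad.
e^{μβ} = e^{0.5×3.782} = 6.626.
T₂ = T₁ · e^{μβ} = 207 × 6.626 = 1370 N.

T_max ≈ 1370 N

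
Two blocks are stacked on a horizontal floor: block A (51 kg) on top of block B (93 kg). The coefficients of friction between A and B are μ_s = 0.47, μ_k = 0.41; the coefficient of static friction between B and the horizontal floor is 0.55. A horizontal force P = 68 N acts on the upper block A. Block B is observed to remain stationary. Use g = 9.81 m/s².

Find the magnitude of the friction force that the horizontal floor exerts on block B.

The normal force B exerts on A is simply A's weight, N₁ = 500.3 N.
Maximum static friction on A from B: μ_s N₁ = 0.47×500.3 = 235.1 N.
P = 68 N is within that limit, so A and B move together (both at rest); the A–B friction is simply f₁ = P = 68 N.
By Newton's third law B feels 68 N forward from A. With B stationary, the floor's static friction on B balances it: f₂ = 68 N (well within μ_s(m_A+m_B)g = 777 N).

f ≈ 68 N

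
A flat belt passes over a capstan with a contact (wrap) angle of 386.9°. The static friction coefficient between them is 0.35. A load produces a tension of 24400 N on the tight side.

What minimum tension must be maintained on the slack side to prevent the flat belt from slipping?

Capstan equation at impending slip: T_tight/T_slack = e^{μβ}.
β = 386.9° = 6.753 rad; e^{μβ} = e^{0.35×6.753} = 10.63.
T_slack = T_tight / e^{μβ} = 24400 / 10.63 = 2300 N.

T_min ≈ 2300 N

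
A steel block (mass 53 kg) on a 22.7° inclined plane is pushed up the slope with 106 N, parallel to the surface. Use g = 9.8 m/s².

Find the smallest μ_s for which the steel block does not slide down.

μ_s,min ≈ 0.197

N = m g cos θ = 479.2 N.
Friction must make up the shortfall along the incline: f = m g sin θ − P = 200.4 − 106 = 94.44 N.
At the threshold f = μ_s N, so μ_s,min = 94.44/479.2 = 0.197.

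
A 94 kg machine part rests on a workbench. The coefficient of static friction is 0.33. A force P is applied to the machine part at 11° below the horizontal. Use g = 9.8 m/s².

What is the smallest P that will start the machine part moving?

P ≈ 331 N

N = m g + P sin α (the push presses the machine part into the workbench).
At impending slip, P cos α = μ_s N = μ_s (m g + P sin α).
Solving: P (cos α − μ_s sin α) = μ_s m g → P = 0.33×921/(cos 11° − 0.33 sin 11°) = 304/0.9187 = 331 N.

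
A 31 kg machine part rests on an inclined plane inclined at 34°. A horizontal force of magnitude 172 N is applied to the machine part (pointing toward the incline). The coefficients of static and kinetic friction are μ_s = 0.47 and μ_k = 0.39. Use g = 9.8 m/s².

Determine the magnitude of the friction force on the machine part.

f ≈ 27.3 N (up the incline)

The horizontal push has a component P sin θ into the surface, so N = m g cos θ + P sin θ = 251.9 + 96.18 = 348 N.
Along the incline, the net driving force (taking up-slope positive) is P cos θ − m g sin θ = 142.6 − 169.9 = -27.29 N, so equilibrium requires friction f = 27.29 N (up-slope).
The limit of static friction is μ_s N = 163.6 N.
Since 27.29 N is within the 163.6 N limit, the machine part stays put and friction is exactly 27.3 N.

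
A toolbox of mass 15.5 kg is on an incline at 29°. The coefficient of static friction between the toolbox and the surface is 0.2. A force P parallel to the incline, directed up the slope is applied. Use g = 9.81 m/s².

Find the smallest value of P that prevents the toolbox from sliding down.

P_min ≈ 47.1 N

The toolbox tends to slide down (tan θ > μ_s), so at the point of impending slip friction acts up-slope at its limit: f = μ_s N.
P is parallel to the surface, so N = m g cos θ = 133 N.
Along the incline: P + μ_s N = m g sin θ, so P = 73.7 − 0.2×133 = 47.1 N.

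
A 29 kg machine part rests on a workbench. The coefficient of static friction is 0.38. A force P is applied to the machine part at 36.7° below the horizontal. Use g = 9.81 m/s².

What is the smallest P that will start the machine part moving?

P ≈ 188 N

N = m g + P sin α (the push presses the machine part into the workbench).
At impending slip, P cos α = μ_s N = μ_s (m g + P sin α).
Solving: P (cos α − μ_s sin α) = μ_s m g → P = 0.38×284/(cos 36.7° − 0.38 sin 36.7°) = 108/0.5747 = 188 N.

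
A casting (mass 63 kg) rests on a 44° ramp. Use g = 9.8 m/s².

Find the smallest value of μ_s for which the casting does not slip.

At the slip threshold m g sin θ = μ_s m g cos θ, so μ_s,min = tan θ.
μ_s,min = tan 44° = 0.966.

μ_s,min ≈ 0.966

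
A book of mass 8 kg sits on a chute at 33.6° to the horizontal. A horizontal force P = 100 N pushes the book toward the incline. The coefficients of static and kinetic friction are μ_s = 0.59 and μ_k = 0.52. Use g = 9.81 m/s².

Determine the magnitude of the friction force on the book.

f ≈ 39.9 N (down the incline)

Resolve perpendicular to the incline: N = m g cos θ + P sin θ = 8×9.81×cos 33.6° + 100×sin 33.6° = 120.7 N.
Parallel to the incline: P cos θ − m g sin θ = 83.29 − 43.43 = 39.86 N; the friction needed to balance this is 39.86 N acting down the slope.
The limit of static friction is μ_s N = 71.22 N.
Since 39.86 N is within the 71.22 N limit, the book stays put and friction is exactly 39.9 N.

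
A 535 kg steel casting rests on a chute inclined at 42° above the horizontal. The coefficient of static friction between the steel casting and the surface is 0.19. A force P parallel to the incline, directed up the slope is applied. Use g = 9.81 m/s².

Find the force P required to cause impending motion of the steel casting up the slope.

At impending motion up the slope, friction acts down-slope at its limit: f = μ_s N.
P is parallel to the surface, so N = m g cos θ = 3900 N.
Along the incline: P = m g sin θ + μ_s N = 3510 + 0.19×3900 = 4250 N.

P ≈ 4250 N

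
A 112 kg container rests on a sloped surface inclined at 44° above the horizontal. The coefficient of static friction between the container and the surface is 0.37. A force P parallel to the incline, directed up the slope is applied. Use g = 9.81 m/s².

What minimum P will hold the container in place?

The container tends to slide down (tan θ > μ_s), so at the point of impending slip friction acts up-slope at its limit: f = μ_s N.
P is parallel to the surface, so N = m g cos θ = 790 N.
Along the incline: P + μ_s N = m g sin θ, so P = 763 − 0.37×790 = 471 N.

P_min ≈ 471 N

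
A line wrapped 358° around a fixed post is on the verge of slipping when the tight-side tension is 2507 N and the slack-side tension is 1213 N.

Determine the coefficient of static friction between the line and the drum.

μ ≈ 0.116

T₂/T₁ = e^{μβ} → μ = ln(T₂/T₁)/β.
β = 358° = 6.248 rad.
μ = ln(2507/1213)/6.248 = ln(2.067)/6.248 = 0.116.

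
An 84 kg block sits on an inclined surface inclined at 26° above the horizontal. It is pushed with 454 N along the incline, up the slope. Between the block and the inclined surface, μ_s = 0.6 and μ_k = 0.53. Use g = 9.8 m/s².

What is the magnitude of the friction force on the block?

Perpendicular to the surface, N = m g cos θ = 84·9.8·cos 26° = 739.9 N.
Parallel to the incline, ΣF = 0 gives f = m g sin θ − P = 360.9 − 454 = -93.13 N (up-slope positive).
Static friction can supply at most μ_s N = 443.9 N.
Since |-93.13| ≤ 443.9 N, static friction is sufficient; f equals the required value, not μ_s N.

f ≈ 93.1 N (down the incline)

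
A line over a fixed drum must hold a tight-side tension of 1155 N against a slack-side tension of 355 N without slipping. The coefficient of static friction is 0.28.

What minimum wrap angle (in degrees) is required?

T₂/T₁ = e^{μβ} → β = ln(T₂/T₁)/μ.
β = ln(1155/355)/0.28 = 1.18/0.28 = 4.213 rad.
In degrees: β = 4.213 × 180/π = 241°.

β_min ≈ 241°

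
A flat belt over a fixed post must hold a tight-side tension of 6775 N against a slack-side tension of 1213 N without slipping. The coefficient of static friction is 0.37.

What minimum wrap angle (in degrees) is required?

β_min ≈ 266°

T₂/T₁ = e^{μβ} → β = ln(T₂/T₁)/μ.
β = ln(6775/1213)/0.37 = 1.72/0.37 = 4.649 rad.
In degrees: β = 4.649 × 180/π = 266°.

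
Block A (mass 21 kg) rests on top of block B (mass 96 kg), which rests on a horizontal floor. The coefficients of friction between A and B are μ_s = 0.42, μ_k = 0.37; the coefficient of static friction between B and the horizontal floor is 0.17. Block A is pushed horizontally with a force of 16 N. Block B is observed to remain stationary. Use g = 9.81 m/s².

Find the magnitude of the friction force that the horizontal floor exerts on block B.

Normal force at the A–B interface: N₁ = m_A g = 206 N.
So the A–B interface can sustain at most μ_s N₁ = 86.52 N of static friction.
Since P = 16 N ≤ 86.52 N, A does not slip on B; friction on A equals P = 16 N.
B experiences an equal 16 N forward from A (third law). B is in equilibrium, so the floor supplies f₂ = 16 N of static friction (limit μ_s(m_A+m_B)g = 195.1 N, not exceeded).

f ≈ 16 N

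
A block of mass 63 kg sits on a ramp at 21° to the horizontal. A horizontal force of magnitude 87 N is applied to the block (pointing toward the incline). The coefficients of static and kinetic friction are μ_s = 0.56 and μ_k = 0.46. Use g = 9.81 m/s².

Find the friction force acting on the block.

Resolve perpendicular to the incline: N = m g cos θ + P sin θ = 63×9.81×cos 21° + 87×sin 21° = 608.2 N.
Parallel to the incline: P cos θ − m g sin θ = 81.22 − 221.5 = -140.3 N; the friction needed to balance this is 140.3 N acting up the slope.
Maximum static friction: μ_s N = 0.56 × 608.2 = 340.6 N.
Since 140.3 N is within the 340.6 N limit, the block stays put and friction is exactly 140 N.

f ≈ 140 N (up the incline)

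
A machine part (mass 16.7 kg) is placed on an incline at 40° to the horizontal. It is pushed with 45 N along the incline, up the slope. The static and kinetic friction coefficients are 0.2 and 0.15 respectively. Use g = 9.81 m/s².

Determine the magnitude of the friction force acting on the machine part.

f ≈ 18.8 N (up the incline)

The normal reaction is N = m g cos θ = 125.5 N.
Parallel to the incline, ΣF = 0 gives f = m g sin θ − P = 105.3 − 45 = 60.31 N (up-slope positive).
The static-friction ceiling is μ_s N = 0.2 × 125.5 = 25.1 N.
Since |60.31| > 25.1 N, static friction cannot hold it; the machine part slides down the incline and kinetic friction applies: f = μ_k N = 0.15 × 125.5 = 18.8 N.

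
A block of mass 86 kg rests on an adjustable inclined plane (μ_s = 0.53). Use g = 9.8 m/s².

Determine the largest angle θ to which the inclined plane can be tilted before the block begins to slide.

At the slip threshold, m g sin θ = μ_s · m g cos θ, so tan θ = μ_s.
θ_max = arctan(0.53) = 27.9°.

θ_max ≈ 27.9°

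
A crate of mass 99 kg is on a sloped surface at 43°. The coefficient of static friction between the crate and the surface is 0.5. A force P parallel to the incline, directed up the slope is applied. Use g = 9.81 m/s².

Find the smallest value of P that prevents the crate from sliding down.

The crate tends to slide down (tan θ > μ_s), so at the point of impending slip friction acts up-slope at its limit: f = μ_s N.
P is parallel to the surface, so N = m g cos θ = 710 N.
Along the incline: P + μ_s N = m g sin θ, so P = 662 − 0.5×710 = 307 N.

P_min ≈ 307 N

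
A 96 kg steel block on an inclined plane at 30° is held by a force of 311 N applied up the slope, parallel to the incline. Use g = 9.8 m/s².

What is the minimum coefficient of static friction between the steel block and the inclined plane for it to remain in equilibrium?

N = m g cos θ = 814.8 N.
Friction must make up the shortfall along the incline: f = m g sin θ − P = 470.4 − 311 = 159.4 N.
At the threshold f = μ_s N, so μ_s,min = 159.4/814.8 = 0.196.

μ_s,min ≈ 0.196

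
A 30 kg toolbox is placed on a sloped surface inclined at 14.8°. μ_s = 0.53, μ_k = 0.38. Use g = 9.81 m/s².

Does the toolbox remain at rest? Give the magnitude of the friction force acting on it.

N = m g cos θ = 285 N.
Down-slope weight component: m g sin θ = 75.2 N.
μ_s N = 151 N.
75.2 ≤ 151 N, so it stays put; friction = 75.2 N.

f ≈ 75.2 N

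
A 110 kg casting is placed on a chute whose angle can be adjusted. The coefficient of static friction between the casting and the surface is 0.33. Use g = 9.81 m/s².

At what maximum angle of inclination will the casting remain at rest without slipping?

θ_max ≈ 18.3°

At the slip threshold, m g sin θ = μ_s · m g cos θ, so tan θ = μ_s.
θ_max = arctan(0.33) = 18.3°.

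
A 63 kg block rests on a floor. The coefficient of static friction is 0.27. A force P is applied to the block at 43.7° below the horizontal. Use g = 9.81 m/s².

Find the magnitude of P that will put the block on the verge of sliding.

P ≈ 311 N

N = m g + P sin α (the push presses the block into the floor).
At impending slip, P cos α = μ_s N = μ_s (m g + P sin α).
Solving: P (cos α − μ_s sin α) = μ_s m g → P = 0.27×618/(cos 43.7° − 0.27 sin 43.7°) = 167/0.5364 = 311 N.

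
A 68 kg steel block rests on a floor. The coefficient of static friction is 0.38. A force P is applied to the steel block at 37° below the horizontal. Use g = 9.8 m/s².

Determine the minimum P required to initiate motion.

P ≈ 444 N

N = m g + P sin α (the push presses the steel block into the floor).
At impending slip, P cos α = μ_s N = μ_s (m g + P sin α).
Solving: P (cos α − μ_s sin α) = μ_s m g → P = 0.38×666/(cos 37° − 0.38 sin 37°) = 253/0.5699 = 444 N.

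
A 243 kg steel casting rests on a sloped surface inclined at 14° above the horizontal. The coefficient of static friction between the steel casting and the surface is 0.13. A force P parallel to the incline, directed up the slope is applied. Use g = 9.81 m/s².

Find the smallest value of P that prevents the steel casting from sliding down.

P_min ≈ 276 N

The steel casting tends to slide down (tan θ > μ_s), so at the point of impending slip friction acts up-slope at its limit: f = μ_s N.
P is parallel to the surface, so N = m g cos θ = 2310 N.
Along the incline: P + μ_s N = m g sin θ, so P = 577 − 0.13×2310 = 276 N.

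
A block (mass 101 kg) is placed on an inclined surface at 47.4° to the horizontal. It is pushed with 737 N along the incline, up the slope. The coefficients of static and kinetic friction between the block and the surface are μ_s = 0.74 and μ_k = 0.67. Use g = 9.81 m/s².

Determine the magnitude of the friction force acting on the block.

f ≈ 7.67 N (down the incline)

Perpendicular to the surface, N = m g cos θ = 101·9.81·cos 47.4° = 670.7 N.
The friction needed for equilibrium is m g sin θ − P = 729.3 − 737 = -7.668 N, measured positive up-slope.
The static-friction ceiling is μ_s N = 0.74 × 670.7 = 496.3 N.
Since |-7.668| ≤ 496.3 N, no slip — friction simply equals what equilibrium demands.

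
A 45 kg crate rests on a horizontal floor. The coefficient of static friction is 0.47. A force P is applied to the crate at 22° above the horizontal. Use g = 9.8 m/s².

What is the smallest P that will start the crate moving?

P ≈ 188 N

N = m g − P sin α (the pull lifts the crate).
At impending slip, P cos α = μ_s N = μ_s (m g − P sin α).
Solving: P (cos α + μ_s sin α) = μ_s m g → P = 0.47×441/(cos 22° + 0.47 sin 22°) = 207/1.103 = 188 N.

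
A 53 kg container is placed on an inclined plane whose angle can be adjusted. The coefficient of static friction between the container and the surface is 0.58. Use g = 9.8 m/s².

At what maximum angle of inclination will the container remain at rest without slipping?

At the slip threshold, m g sin θ = μ_s · m g cos θ, so tan θ = μ_s.
θ_max = arctan(0.58) = 30.1°.

θ_max ≈ 30.1°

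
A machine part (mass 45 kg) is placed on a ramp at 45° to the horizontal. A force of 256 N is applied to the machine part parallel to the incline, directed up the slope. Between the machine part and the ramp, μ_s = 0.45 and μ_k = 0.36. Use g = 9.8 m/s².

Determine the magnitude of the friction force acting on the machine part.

Normal force: N = m g cos θ = 45 × 9.8 × cos 45° = 311.8 N.
The friction needed for equilibrium is m g sin θ − P = 311.8 − 256 = 55.83 N, measured positive up-slope.
The static-friction ceiling is μ_s N = 0.45 × 311.8 = 140.3 N.
Since |55.83| ≤ 140.3 N, the machine part remains in static equilibrium and friction takes exactly the required value.

f ≈ 55.8 N (up the incline)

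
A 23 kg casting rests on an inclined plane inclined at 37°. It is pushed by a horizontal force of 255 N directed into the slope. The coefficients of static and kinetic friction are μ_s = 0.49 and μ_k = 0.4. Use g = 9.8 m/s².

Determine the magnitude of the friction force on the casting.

The horizontal push has a component P sin θ into the surface, so N = m g cos θ + P sin θ = 180 + 153.5 = 333.5 N.
Along the incline, the net driving force (taking up-slope positive) is P cos θ − m g sin θ = 203.7 − 135.6 = 68 N, so equilibrium requires friction f = -68 N (down-slope).
Maximum static friction: μ_s N = 0.49 × 333.5 = 163.4 N.
Since 68 N is within the 163.4 N limit, the casting stays put and friction is exactly 68 N.

f ≈ 68 N (down the incline)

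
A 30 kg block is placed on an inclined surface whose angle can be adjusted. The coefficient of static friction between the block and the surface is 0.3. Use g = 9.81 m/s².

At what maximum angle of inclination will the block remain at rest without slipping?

θ_max ≈ 16.7°

At the slip threshold, m g sin θ = μ_s · m g cos θ, so tan θ = μ_s.
θ_max = arctan(0.3) = 16.7°.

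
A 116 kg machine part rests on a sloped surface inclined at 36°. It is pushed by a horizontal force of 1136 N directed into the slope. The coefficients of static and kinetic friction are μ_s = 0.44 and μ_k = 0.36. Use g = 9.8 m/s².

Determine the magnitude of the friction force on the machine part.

f ≈ 251 N (down the incline)

The horizontal push has a component P sin θ into the surface, so N = m g cos θ + P sin θ = 919.7 + 667.7 = 1587 N.
Along the incline, the net driving force (taking up-slope positive) is P cos θ − m g sin θ = 919 − 668.2 = 250.8 N, so equilibrium requires friction f = -250.8 N (down-slope).
Maximum static friction: μ_s N = 0.44 × 1587 = 698.5 N.
|f_req| = 250.8 ≤ 698.5 N → the machine part is in equilibrium; friction equals the required value.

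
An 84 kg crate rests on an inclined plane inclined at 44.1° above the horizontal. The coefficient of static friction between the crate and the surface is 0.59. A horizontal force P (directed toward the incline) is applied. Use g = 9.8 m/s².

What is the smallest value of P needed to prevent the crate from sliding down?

The crate tends to slide down (tan θ > μ_s), so at the point of impending slip friction acts up-slope at its limit: f = μ_s N.
Perpendicular to the incline: N = m g cos θ + P sin θ.
Along the incline: P cos θ + μ_s N = m g sin θ, i.e. P cos θ + μ_s (m g cos θ + P sin θ) = m g sin θ.
Solving, P (cos θ + μ_s sin θ) = m g (sin θ − μ_s cos θ), so P = 823×0.2722/1.129 = 199 N.

P_min ≈ 199 N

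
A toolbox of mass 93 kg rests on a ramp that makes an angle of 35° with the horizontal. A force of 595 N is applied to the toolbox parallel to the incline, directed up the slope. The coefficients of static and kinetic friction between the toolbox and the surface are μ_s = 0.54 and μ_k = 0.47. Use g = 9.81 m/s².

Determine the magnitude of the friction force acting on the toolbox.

f ≈ 71.7 N (down the incline)

Perpendicular to the surface, N = m g cos θ = 93·9.81·cos 35° = 747.3 N.
The friction needed for equilibrium is m g sin θ − P = 523.3 − 595 = -71.71 N, measured positive up-slope.
Static friction can supply at most μ_s N = 403.6 N.
Since |-71.71| ≤ 403.6 N, static friction is sufficient; f equals the required value, not μ_s N.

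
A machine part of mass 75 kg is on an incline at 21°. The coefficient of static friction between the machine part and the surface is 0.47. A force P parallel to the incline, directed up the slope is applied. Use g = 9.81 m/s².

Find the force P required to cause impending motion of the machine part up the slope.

P ≈ 587 N

At impending motion up the slope, friction acts down-slope at its limit: f = μ_s N.
P is parallel to the surface, so N = m g cos θ = 687 N.
Along the incline: P = m g sin θ + μ_s N = 264 + 0.47×687 = 587 N.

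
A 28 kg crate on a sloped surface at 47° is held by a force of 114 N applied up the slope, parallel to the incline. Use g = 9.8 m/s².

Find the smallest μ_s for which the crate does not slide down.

μ_s,min ≈ 0.463

N = m g cos θ = 187.1 N.
Friction must make up the shortfall along the incline: f = m g sin θ − P = 200.7 − 114 = 86.68 N.
At the threshold f = μ_s N, so μ_s,min = 86.68/187.1 = 0.463.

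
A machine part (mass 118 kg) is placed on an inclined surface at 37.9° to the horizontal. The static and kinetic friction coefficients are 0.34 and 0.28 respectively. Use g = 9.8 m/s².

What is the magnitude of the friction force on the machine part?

Perpendicular to the surface, N = m g cos θ = 118·9.8·cos 37.9° = 912.5 N.
Along the slope the weight component is m g sin θ = 710.4 N; friction must supply exactly this, acting up-slope.
Maximum static friction available: μ_s N = 0.34 × 912.5 = 310.2 N.
Since |710.4| > 310.2 N, static friction cannot hold it; the machine part slides down the incline and kinetic friction applies: f = μ_k N = 0.28 × 912.5 = 255 N.

f ≈ 255 N (up the incline)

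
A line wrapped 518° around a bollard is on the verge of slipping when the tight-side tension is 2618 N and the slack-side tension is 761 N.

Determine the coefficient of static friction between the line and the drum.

T₂/T₁ = e^{μβ} → μ = ln(T₂/T₁)/β.
β = 518° = 9.041 rad.
μ = ln(2618/761)/9.041 = ln(3.44)/9.041 = 0.137.

μ ≈ 0.137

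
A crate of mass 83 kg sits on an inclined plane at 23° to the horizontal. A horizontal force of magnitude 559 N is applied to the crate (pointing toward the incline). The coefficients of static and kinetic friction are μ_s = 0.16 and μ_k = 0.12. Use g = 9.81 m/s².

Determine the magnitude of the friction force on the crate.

f ≈ 116 N (down the incline)

Resolve perpendicular to the incline: N = m g cos θ + P sin θ = 83×9.81×cos 23° + 559×sin 23° = 967.9 N.
Along the incline, the net driving force (taking up-slope positive) is P cos θ − m g sin θ = 514.6 − 318.1 = 196.4 N, so equilibrium requires friction f = -196.4 N (down-slope).
Maximum static friction: μ_s N = 0.16 × 967.9 = 154.9 N.
|f_req| = 196.4 > 154.9 N → the crate slides up the incline; f = μ_k N = 0.12 × 967.9 = 116 N.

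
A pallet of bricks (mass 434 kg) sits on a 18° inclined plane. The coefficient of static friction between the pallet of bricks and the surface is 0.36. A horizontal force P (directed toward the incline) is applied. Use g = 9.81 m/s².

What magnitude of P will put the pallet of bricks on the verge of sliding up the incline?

P ≈ 3300 N

At impending motion up the slope, friction acts down-slope at its limit: f = μ_s N.
Perpendicular to the incline: N = m g cos θ + P sin θ.
Along the incline: P cos θ = m g sin θ + μ_s N = m g sin θ + μ_s (m g cos θ + P sin θ).
Solving, P (cos θ − μ_s sin θ) = m g (sin θ + μ_s cos θ), so P = 434×9.81×(sin 18° + 0.36 cos 18°)/(cos 18° − 0.36 sin 18°) = 4260×0.6514/0.8398 = 3300 N.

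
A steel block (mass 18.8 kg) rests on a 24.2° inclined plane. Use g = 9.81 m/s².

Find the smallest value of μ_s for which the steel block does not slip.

At the slip threshold m g sin θ = μ_s m g cos θ, so μ_s,min = tan θ.
μ_s,min = tan 24.2° = 0.449.

μ_s,min ≈ 0.449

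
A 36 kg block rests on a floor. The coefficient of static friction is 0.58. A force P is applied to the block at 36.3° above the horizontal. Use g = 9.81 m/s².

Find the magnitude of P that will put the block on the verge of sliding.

N = m g − P sin α (the pull lifts the block).
At impending slip, P cos α = μ_s N = μ_s (m g − P sin α).
Solving: P (cos α + μ_s sin α) = μ_s m g → P = 0.58×353/(cos 36.3° + 0.58 sin 36.3°) = 205/1.149 = 178 N.

P ≈ 178 N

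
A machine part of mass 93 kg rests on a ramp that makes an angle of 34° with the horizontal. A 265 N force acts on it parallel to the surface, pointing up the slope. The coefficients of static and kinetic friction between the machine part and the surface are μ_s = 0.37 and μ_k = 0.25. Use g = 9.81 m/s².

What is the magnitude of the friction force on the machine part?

f ≈ 245 N (up the incline)

The normal reaction is N = m g cos θ = 756.4 N.
For equilibrium along the incline the friction force must supply f = m g sin θ − P = 510.2 − 265 = 245.2 N (positive meaning up-slope).
The static-friction ceiling is μ_s N = 0.37 × 756.4 = 279.9 N.
Since |245.2| ≤ 279.9 N, static friction is sufficient; f equals the required value, not μ_s N.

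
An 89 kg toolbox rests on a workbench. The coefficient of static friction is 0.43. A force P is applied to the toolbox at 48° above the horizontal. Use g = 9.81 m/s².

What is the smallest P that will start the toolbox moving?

P ≈ 380 N

N = m g − P sin α (the pull lifts the toolbox).
At impending slip, P cos α = μ_s N = μ_s (m g − P sin α).
Solving: P (cos α + μ_s sin α) = μ_s m g → P = 0.43×873/(cos 48° + 0.43 sin 48°) = 375/0.9887 = 380 N.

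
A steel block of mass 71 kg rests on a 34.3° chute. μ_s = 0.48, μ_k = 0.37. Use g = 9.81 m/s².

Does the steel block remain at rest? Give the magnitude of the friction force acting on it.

N = m g cos θ = 575 N.
Down-slope weight component: m g sin θ = 393 N.
μ_s N = 276 N.
393 > 276 N, so it slides; kinetic friction f = μ_k N = 0.37×575 = 213 N.

f ≈ 213 N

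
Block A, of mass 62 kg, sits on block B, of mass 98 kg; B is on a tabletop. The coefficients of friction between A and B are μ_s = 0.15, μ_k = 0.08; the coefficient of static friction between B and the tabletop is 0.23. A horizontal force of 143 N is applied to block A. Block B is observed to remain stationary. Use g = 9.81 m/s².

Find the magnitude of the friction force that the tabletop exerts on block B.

f ≈ 48.7 N

Normal force at the A–B interface: N₁ = m_A g = 608.2 N.
So the A–B interface can sustain at most μ_s N₁ = 91.23 N of static friction.
P = 143 N exceeds that limit, so A slips over B and the interface friction becomes kinetic: f₁ = μ_k N₁ = 0.08×608.2 = 48.7 N.
By Newton's third law B feels 48.7 N forward from A. With B stationary, the floor's static friction on B balances it: f₂ = 48.7 N (well within μ_s(m_A+m_B)g = 361 N).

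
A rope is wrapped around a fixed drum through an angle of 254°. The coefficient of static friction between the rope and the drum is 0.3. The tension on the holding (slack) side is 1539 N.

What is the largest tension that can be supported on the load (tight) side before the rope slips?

T_max ≈ 5820 N

At impending slip the capstan equation gives T₂/T₁ = e^{μβ} with β in radians.
β = 254° × π/180 = 4.433 rad.
e^{μβ} = e^{0.3×4.433} = 3.781.
T₂ = T₁ · e^{μβ} = 1539 × 3.781 = 5820 N.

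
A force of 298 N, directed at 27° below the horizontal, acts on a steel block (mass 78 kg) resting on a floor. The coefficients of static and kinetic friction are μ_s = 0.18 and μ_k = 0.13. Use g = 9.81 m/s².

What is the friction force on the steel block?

The vertical component of P adds to the normal force: N = m g + P sin α = 765.2 + 135.3 = 900.5 N.
Horizontally, friction must balance P cos α = 265.5 N.
μ_s N = 0.18 × 900.5 = 162.1 N.
The required friction exceeds μ_s N, so the steel block moves and f = μ_k N = 117 N.

f ≈ 117 N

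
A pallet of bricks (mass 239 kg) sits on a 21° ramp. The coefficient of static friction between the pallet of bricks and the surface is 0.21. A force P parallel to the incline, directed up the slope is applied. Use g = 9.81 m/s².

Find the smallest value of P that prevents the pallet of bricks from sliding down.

P_min ≈ 381 N

The pallet of bricks tends to slide down (tan θ > μ_s), so at the point of impending slip friction acts up-slope at its limit: f = μ_s N.
P is parallel to the surface, so N = m g cos θ = 2190 N.
Along the incline: P + μ_s N = m g sin θ, so P = 840 − 0.21×2190 = 381 N.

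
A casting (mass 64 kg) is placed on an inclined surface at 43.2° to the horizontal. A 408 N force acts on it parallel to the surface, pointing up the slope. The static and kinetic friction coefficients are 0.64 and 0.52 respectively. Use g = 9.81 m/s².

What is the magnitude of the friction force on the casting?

Perpendicular to the surface, N = m g cos θ = 64·9.81·cos 43.2° = 457.7 N.
For equilibrium along the incline the friction force must supply f = m g sin θ − P = 429.8 − 408 = 21.79 N (positive meaning up-slope).
Static friction can supply at most μ_s N = 292.9 N.
Since |21.79| ≤ 292.9 N, static friction is sufficient; f equals the required value, not μ_s N.

f ≈ 21.8 N (up the incline)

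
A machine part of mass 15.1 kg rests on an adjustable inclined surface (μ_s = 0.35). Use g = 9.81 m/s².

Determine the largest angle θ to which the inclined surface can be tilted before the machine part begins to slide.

θ_max ≈ 19.3°

At the slip threshold, m g sin θ = μ_s · m g cos θ, so tan θ = μ_s.
θ_max = arctan(0.35) = 19.3°.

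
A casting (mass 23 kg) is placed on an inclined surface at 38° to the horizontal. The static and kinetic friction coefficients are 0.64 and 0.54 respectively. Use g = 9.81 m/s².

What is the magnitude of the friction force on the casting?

Normal force: N = m g cos θ = 23 × 9.81 × cos 38° = 177.8 N.
Along the slope the weight component is m g sin θ = 138.9 N; friction must supply exactly this, acting up-slope.
The static-friction ceiling is μ_s N = 0.64 × 177.8 = 113.8 N.
Since |138.9| > 113.8 N, static friction cannot hold it; the casting slides down the incline and kinetic friction applies: f = μ_k N = 0.54 × 177.8 = 96 N.

f ≈ 96 N (up the incline)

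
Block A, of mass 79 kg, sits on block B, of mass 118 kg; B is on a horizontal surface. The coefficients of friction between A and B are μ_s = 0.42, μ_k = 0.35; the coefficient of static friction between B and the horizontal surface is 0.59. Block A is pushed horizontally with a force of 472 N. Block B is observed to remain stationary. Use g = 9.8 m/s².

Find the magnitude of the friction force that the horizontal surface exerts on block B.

The normal force B exerts on A is simply A's weight, N₁ = 774.2 N.
Maximum static friction on A from B: μ_s N₁ = 0.42×774.2 = 325.2 N.
Since P = 472 N > 325.2 N, A slides on B; the A–B friction is kinetic: f₁ = μ_k N₁ = 0.35×774.2 = 271 N.
B experiences an equal 271 N forward from A (third law). B is in equilibrium, so the floor supplies f₂ = 271 N of static friction (limit μ_s(m_A+m_B)g = 1139 N, not exceeded).

f ≈ 271 N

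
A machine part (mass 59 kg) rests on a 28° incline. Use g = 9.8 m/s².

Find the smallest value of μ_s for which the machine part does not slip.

At the slip threshold m g sin θ = μ_s m g cos θ, so μ_s,min = tan θ.
μ_s,min = tan 28° = 0.532.

μ_s,min ≈ 0.532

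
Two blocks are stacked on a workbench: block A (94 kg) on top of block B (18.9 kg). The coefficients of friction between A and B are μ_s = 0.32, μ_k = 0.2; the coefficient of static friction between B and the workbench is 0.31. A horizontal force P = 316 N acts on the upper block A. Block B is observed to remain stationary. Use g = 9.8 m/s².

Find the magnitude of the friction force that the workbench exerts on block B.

The normal force B exerts on A is simply A's weight, N₁ = 921.2 N.
So the A–B interface can sustain at most μ_s N₁ = 294.8 N of static friction.
P = 316 N exceeds that limit, so A slips over B and the interface friction becomes kinetic: f₁ = μ_k N₁ = 0.2×921.2 = 184 N.
By Newton's third law B feels 184 N forward from A. With B stationary, the floor's static friction on B balances it: f₂ = 184 N (well within μ_s(m_A+m_B)g = 343 N).

f ≈ 184 N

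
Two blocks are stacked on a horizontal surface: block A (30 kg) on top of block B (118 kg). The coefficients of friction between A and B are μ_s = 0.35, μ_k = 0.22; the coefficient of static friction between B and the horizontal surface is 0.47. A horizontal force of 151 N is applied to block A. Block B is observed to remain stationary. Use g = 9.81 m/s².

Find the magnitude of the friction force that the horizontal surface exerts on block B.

f ≈ 64.7 N

Normal force at the A–B interface: N₁ = m_A g = 294.3 N.
Maximum static friction on A from B: μ_s N₁ = 0.35×294.3 = 103 N.
P = 151 N exceeds that limit, so A slips over B and the interface friction becomes kinetic: f₁ = μ_k N₁ = 0.22×294.3 = 64.7 N.
B experiences an equal 64.7 N forward from A (third law). B is in equilibrium, so the floor supplies f₂ = 64.7 N of static friction (limit μ_s(m_A+m_B)g = 682.4 N, not exceeded).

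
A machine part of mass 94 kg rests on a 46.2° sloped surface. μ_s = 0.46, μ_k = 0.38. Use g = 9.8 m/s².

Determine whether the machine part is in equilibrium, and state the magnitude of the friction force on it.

f ≈ 242 N

N = m g cos θ = 638 N.
Down-slope weight component: m g sin θ = 665 N.
μ_s N = 293 N.
665 > 293 N, so it slides; kinetic friction f = μ_k N = 0.38×638 = 242 N.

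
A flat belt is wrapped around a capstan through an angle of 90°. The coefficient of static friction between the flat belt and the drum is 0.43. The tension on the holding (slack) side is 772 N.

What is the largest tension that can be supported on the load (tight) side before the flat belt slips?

T_max ≈ 1520 N

At impending slip the capstan equation gives T₂/T₁ = e^{μβ} with β in radians.
β = 90° × π/180 = 1.571 rad.
e^{μβ} = e^{0.43×1.571} = 1.965.
T₂ = T₁ · e^{μβ} = 772 × 1.965 = 1520 N.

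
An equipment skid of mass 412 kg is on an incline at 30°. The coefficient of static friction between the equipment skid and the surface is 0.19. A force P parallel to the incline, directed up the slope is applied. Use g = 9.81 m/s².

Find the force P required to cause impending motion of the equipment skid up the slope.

At impending motion up the slope, friction acts down-slope at its limit: f = μ_s N.
P is parallel to the surface, so N = m g cos θ = 3500 N.
Along the incline: P = m g sin θ + μ_s N = 2020 + 0.19×3500 = 2690 N.

P ≈ 2690 N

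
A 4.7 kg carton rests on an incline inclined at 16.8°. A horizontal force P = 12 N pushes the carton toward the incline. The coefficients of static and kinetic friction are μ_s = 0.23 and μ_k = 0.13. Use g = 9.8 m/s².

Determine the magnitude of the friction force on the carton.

Resolve perpendicular to the incline: N = m g cos θ + P sin θ = 4.7×9.8×cos 16.8° + 12×sin 16.8° = 47.56 N.
Along the incline, the net driving force (taking up-slope positive) is P cos θ − m g sin θ = 11.49 − 13.31 = -1.825 N, so equilibrium requires friction f = 1.825 N (up-slope).
The limit of static friction is μ_s N = 10.94 N.
Since 1.825 N is within the 10.94 N limit, the carton stays put and friction is exactly 1.82 N.

f ≈ 1.82 N (up the incline)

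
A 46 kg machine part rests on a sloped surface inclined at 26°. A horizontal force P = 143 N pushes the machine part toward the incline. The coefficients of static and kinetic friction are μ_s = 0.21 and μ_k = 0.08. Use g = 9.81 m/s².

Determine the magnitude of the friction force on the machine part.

Resolve perpendicular to the incline: N = m g cos θ + P sin θ = 46×9.81×cos 26° + 143×sin 26° = 468.3 N.
Along the incline, the net driving force (taking up-slope positive) is P cos θ − m g sin θ = 128.5 − 197.8 = -69.29 N, so equilibrium requires friction f = 69.29 N (up-slope).
Maximum static friction: μ_s N = 0.21 × 468.3 = 98.34 N.
|f_req| = 69.29 ≤ 98.34 N → the machine part is in equilibrium; friction equals the required value.

f ≈ 69.3 N (up the incline)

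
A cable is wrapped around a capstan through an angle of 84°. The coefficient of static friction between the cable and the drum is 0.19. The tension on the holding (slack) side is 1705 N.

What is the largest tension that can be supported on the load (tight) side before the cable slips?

At impending slip the capstan equation gives T₂/T₁ = e^{μβ} with β in radians.
β = 84° × π/180 = 1.466 rad.
e^{μβ} = e^{0.19×1.466} = 1.321.
T₂ = T₁ · e^{μβ} = 1705 × 1.321 = 2250 N.

T_max ≈ 2250 N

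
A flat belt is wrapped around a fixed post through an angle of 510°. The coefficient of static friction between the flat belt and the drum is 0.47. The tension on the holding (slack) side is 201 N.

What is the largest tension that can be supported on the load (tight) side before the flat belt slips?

T_max ≈ 13200 N

At impending slip the capstan equation gives T₂/T₁ = e^{μβ} with β in radians.
β = 510° × π/180 = 8.901 rad.
e^{μβ} = e^{0.47×8.901} = 65.6.
T₂ = T₁ · e^{μβ} = 201 × 65.6 = 13200 N.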